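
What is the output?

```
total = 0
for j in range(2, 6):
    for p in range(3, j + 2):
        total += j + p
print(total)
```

j=2,p=3: total = 0+5 = 5
j=3,p=3: total = 5+6 = 11
j=3,p=4: total = 11+7 = 18
j=4,p=3: total = 18+7 = 25
j=4,p=4: total = 25+8 = 33
j=4,p=5: total = 33+9 = 42
j=5,p=3: total = 42+8 = 50
j=5,p=4: total = 50+9 = 59
j=5,p=5: total = 59+10 = 69
j=5,p=6: total = 69+11 = 80

80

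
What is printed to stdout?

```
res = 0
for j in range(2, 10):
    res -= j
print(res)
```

-44

j=2: res = 0-2 = -2
j=3: res = (-2)-3 = -5
j=4: res = (-5)-4 = -9
j=5: res = (-9)-5 = -14
j=6: res = (-14)-6 = -20
j=7: res = (-20)-7 = -27
j=8: res = (-27)-8 = -35
j=9: res = (-35)-9 = -44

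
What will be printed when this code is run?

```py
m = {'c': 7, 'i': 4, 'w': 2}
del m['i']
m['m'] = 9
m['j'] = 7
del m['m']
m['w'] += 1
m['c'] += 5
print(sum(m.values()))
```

22

del 'i' → {'c': 7, 'w': 2}
m['m'] = 9 → {'c': 7, 'w': 2, 'm': 9}
m['j'] = 7 → {'c': 7, 'w': 2, 'm': 9, 'j': 7}
del 'm' → {'c': 7, 'w': 2, 'j': 7}
m['w'] = 2+1 = 3 → {'c': 7, 'w': 3, 'j': 7}
m['c'] = 7+5 = 12 → {'c': 12, 'w': 3, 'j': 7}
sum of values = 22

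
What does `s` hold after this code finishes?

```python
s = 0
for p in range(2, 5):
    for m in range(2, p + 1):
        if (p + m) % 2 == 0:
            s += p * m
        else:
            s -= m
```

32

p=2,m=2: even sum, s = 0+4 = 4
p=3,m=2: odd sum, s = 4-2 = 2
p=3,m=3: even sum, s = 2+9 = 11
p=4,m=2: even sum, s = 11+8 = 19
p=4,m=3: odd sum, s = 19-3 = 16
p=4,m=4: even sum, s = 16+16 = 32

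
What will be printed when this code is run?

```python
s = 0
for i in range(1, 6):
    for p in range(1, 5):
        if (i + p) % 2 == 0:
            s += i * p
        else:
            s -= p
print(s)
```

i=1,p=1: even sum, s = 0+1 = 1
i=1,p=2: odd sum, s = 1-2 = -1
i=1,p=3: even sum, s = (-1)+3 = 2
i=1,p=4: odd sum, s = 2-4 = -2
i=2,p=1: odd sum, s = (-2)-1 = -3
i=2,p=2: even sum, s = (-3)+4 = 1
i=2,p=3: odd sum, s = 1-3 = -2
i=2,p=4: even sum, s = (-2)+8 = 6
i=3,p=1: even sum, s = 6+3 = 9
i=3,p=2: odd sum, s = 9-2 = 7
i=3,p=3: even sum, s = 7+9 = 16
i=3,p=4: odd sum, s = 16-4 = 12
i=4,p=1: odd sum, s = 12-1 = 11
i=4,p=2: even sum, s = 11+8 = 19
i=4,p=3: odd sum, s = 19-3 = 16
i=4,p=4: even sum, s = 16+16 = 32
i=5,p=1: even sum, s = 32+5 = 37
i=5,p=2: odd sum, s = 37-2 = 35
i=5,p=3: even sum, s = 35+15 = 50
i=5,p=4: odd sum, s = 50-4 = 46

46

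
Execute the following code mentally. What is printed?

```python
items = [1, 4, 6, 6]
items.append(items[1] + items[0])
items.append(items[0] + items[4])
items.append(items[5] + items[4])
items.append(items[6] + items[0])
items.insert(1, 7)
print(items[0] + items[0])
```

append items[1]+items[0] = 4+1 = 5 → [1, 4, 6, 6, 5]
append items[0]+items[4] = 1+5 = 6 → [1, 4, 6, 6, 5, 6]
append items[5]+items[4] = 6+5 = 11 → [1, 4, 6, 6, 5, 6, 11]
append items[6]+items[0] = 11+1 = 12 → [1, 4, 6, 6, 5, 6, 11, 12]
insert 7 at 1 → [1, 7, 4, 6, 6, 5, 6, 11, 12]
items[0]+items[0] = 1+1 = 2

2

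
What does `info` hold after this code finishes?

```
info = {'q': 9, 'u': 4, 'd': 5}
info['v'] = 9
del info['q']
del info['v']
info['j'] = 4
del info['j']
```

info['v'] = 9 → {'q': 9, 'u': 4, 'd': 5, 'v': 9}
del 'q' → {'u': 4, 'd': 5, 'v': 9}
del 'v' → {'u': 4, 'd': 5}
info['j'] = 4 → {'u': 4, 'd': 5, 'j': 4}
del 'j' → {'u': 4, 'd': 5}

{'u': 4, 'd': 5}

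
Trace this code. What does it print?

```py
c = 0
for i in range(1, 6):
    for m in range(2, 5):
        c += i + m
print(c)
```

90

i=1,m=2: c = 0+3 = 3
i=1,m=3: c = 3+4 = 7
i=1,m=4: c = 7+5 = 12
i=2,m=2: c = 12+4 = 16
i=2,m=3: c = 16+5 = 21
i=2,m=4: c = 21+6 = 27
i=3,m=2: c = 27+5 = 32
i=3,m=3: c = 32+6 = 38
i=3,m=4: c = 38+7 = 45
i=4,m=2: c = 45+6 = 51
i=4,m=3: c = 51+7 = 58
i=4,m=4: c = 58+8 = 66
i=5,m=2: c = 66+7 = 73
i=5,m=3: c = 73+8 = 81
i=5,m=4: c = 81+9 = 90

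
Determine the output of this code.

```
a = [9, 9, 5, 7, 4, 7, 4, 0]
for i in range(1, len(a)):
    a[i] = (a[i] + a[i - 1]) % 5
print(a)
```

[9, 3, 3, 0, 4, 1, 0, 0]

i=1: a[1] = (9+9)%5 = 3 → [9, 3, 5, 7, 4, 7, 4, 0]
i=2: a[2] = (5+3)%5 = 3 → [9, 3, 3, 7, 4, 7, 4, 0]
i=3: a[3] = (7+3)%5 = 0 → [9, 3, 3, 0, 4, 7, 4, 0]
i=4: a[4] = (4+0)%5 = 4 → [9, 3, 3, 0, 4, 7, 4, 0]
i=5: a[5] = (7+4)%5 = 1 → [9, 3, 3, 0, 4, 1, 4, 0]
i=6: a[6] = (4+1)%5 = 0 → [9, 3, 3, 0, 4, 1, 0, 0]
i=7: a[7] = (0+0)%5 = 0 → [9, 3, 3, 0, 4, 1, 0, 0]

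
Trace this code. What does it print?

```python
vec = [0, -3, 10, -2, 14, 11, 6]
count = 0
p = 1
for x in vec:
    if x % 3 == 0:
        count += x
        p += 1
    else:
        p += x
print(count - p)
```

x=0: %3==0, count = 0+0 = 0; p=2
x=-3: %3==0, count = 0+(-3) = -3; p=3
x=10: not %3==0; p=13
x=-2: not %3==0; p=11
x=14: not %3==0; p=25
x=11: not %3==0; p=36
x=6: %3==0, count = (-3)+6 = 3; p=37
count-p = 3-37 = -34

-34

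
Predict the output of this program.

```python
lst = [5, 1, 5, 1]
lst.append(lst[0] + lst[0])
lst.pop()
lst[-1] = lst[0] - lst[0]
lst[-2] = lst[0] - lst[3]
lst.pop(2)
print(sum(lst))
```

6

append lst[0]+lst[0] = 5+5 = 10 → [5, 1, 5, 1, 10]
pop() removes 10 → [5, 1, 5, 1]
lst[-1] = lst[0]-lst[0] = 5-5 = 0 → [5, 1, 5, 0]
lst[-2] = lst[0]-lst[3] = 5-0 = 5 → [5, 1, 5, 0]
pop(2) removes 5 → [5, 1, 0]
sum = 6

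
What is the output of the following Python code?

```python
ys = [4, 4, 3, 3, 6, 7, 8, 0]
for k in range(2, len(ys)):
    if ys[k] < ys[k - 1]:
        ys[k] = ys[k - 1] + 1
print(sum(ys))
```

49

k=2: 3<4, ys[2] = 4+1 = 5 → [4, 4, 5, 3, 6, 7, 8, 0]
k=3: 3<5, ys[3] = 5+1 = 6 → [4, 4, 5, 6, 6, 7, 8, 0]
k=4: 6>=6, unchanged → [4, 4, 5, 6, 6, 7, 8, 0]
k=5: 7>=6, unchanged → [4, 4, 5, 6, 6, 7, 8, 0]
k=6: 8>=7, unchanged → [4, 4, 5, 6, 6, 7, 8, 0]
k=7: 0<8, ys[7] = 8+1 = 9 → [4, 4, 5, 6, 6, 7, 8, 9]
sum = 49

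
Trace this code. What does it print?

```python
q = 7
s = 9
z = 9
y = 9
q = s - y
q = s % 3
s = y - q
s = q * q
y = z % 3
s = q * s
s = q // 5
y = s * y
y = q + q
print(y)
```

0

q = 9-9 = 0
q = 9%3 = 0
s = 9-0 = 9
s = 0*0 = 0
y = 9%3 = 0
s = 0*0 = 0
s = 0//5 = 0
y = 0*0 = 0
y = 0+0 = 0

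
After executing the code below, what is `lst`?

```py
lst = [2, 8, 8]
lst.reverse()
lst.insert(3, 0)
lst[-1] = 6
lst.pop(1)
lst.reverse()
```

reverse → [8, 8, 2]
insert 0 at 3 → [8, 8, 2, 0]
lst[-1] = 6 → [8, 8, 2, 6]
pop(1) removes 8 → [8, 2, 6]
reverse → [6, 2, 8]

[6, 2, 8]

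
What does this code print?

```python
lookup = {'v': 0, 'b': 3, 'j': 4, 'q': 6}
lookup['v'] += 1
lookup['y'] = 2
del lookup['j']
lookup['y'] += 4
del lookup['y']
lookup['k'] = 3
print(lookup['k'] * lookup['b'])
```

9

lookup['v'] = 0+1 = 1 → {'v': 1, 'b': 3, 'j': 4, 'q': 6}
lookup['y'] = 2 → {'v': 1, 'b': 3, 'j': 4, 'q': 6, 'y': 2}
del 'j' → {'v': 1, 'b': 3, 'q': 6, 'y': 2}
lookup['y'] = 2+4 = 6 → {'v': 1, 'b': 3, 'q': 6, 'y': 6}
del 'y' → {'v': 1, 'b': 3, 'q': 6}
lookup['k'] = 3 → {'v': 1, 'b': 3, 'q': 6, 'k': 3}
lookup['k']*lookup['b'] = 3*3 = 9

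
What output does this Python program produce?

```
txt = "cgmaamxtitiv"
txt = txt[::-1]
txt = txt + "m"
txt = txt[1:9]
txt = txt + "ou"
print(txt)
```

reverse → 'vititxmaamgc'
+ 'm' → 'vititxmaamgcm'
slice [1:9] → 'ititxmaa'
+ 'ou' → 'ititxmaaou'

ititxmaaou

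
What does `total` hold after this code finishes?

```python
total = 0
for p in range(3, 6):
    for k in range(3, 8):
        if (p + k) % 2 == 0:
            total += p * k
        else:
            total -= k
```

125

p=3,k=3: even sum, total = 0+9 = 9
p=3,k=4: odd sum, total = 9-4 = 5
p=3,k=5: even sum, total = 5+15 = 20
p=3,k=6: odd sum, total = 20-6 = 14
p=3,k=7: even sum, total = 14+21 = 35
p=4,k=3: odd sum, total = 35-3 = 32
p=4,k=4: even sum, total = 32+16 = 48
p=4,k=5: odd sum, total = 48-5 = 43
p=4,k=6: even sum, total = 43+24 = 67
p=4,k=7: odd sum, total = 67-7 = 60
p=5,k=3: even sum, total = 60+15 = 75
p=5,k=4: odd sum, total = 75-4 = 71
p=5,k=5: even sum, total = 71+25 = 96
p=5,k=6: odd sum, total = 96-6 = 90
p=5,k=7: even sum, total = 90+35 = 125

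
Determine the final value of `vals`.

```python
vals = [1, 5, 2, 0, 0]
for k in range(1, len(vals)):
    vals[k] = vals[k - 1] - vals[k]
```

k=1: vals[1] = 1-5 = -4 → [1, -4, 2, 0, 0]
k=2: vals[2] = (-4)-2 = -6 → [1, -4, -6, 0, 0]
k=3: vals[3] = (-6)-0 = -6 → [1, -4, -6, -6, 0]
k=4: vals[4] = (-6)-0 = -6 → [1, -4, -6, -6, -6]

[1, -4, -6, -6, -6]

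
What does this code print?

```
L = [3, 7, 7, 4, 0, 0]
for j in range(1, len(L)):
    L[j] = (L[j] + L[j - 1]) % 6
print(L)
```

[3, 4, 5, 3, 3, 3]

j=1: L[1] = (7+3)%6 = 4 → [3, 4, 7, 4, 0, 0]
j=2: L[2] = (7+4)%6 = 5 → [3, 4, 5, 4, 0, 0]
j=3: L[3] = (4+5)%6 = 3 → [3, 4, 5, 3, 0, 0]
j=4: L[4] = (0+3)%6 = 3 → [3, 4, 5, 3, 3, 0]
j=5: L[5] = (0+3)%6 = 3 → [3, 4, 5, 3, 3, 3]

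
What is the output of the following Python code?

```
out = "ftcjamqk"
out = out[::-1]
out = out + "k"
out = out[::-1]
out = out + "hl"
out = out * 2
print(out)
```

kftcjamqkhlkftcjamqkhl

reverse → 'kqmajctf'
+ 'k' → 'kqmajctfk'
reverse → 'kftcjamqk'
+ 'hl' → 'kftcjamqkhl'
repeat ×2 → 'kftcjamqkhlkftcjamqkhl'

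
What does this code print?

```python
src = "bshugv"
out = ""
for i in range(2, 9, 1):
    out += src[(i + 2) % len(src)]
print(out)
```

gvbshug

i=2: add src[4]='g' → 'g'
i=3: add src[5]='v' → 'gv'
i=4: add src[0]='b' → 'gvb'
i=5: add src[1]='s' → 'gvbs'
i=6: add src[2]='h' → 'gvbsh'
i=7: add src[3]='u' → 'gvbshu'
i=8: add src[4]='g' → 'gvbshug'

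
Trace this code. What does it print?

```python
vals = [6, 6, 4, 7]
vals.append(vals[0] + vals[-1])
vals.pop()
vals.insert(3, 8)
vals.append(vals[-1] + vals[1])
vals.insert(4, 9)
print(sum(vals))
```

53

append vals[0]+vals[-1] = 6+7 = 13 → [6, 6, 4, 7, 13]
pop() removes 13 → [6, 6, 4, 7]
insert 8 at 3 → [6, 6, 4, 8, 7]
append vals[-1]+vals[1] = 7+6 = 13 → [6, 6, 4, 8, 7, 13]
insert 9 at 4 → [6, 6, 4, 8, 9, 7, 13]
sum = 53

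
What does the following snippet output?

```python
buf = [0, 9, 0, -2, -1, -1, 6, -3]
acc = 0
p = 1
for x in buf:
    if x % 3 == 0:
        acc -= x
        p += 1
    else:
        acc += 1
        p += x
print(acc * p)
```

-18

x=0: %3==0, acc = 0-0 = 0; p=2
x=9: %3==0, acc = 0-9 = -9; p=3
x=0: %3==0, acc = (-9)-0 = -9; p=4
x=-2: not %3==0, acc = (-9)+1 = -8; p=2
x=-1: not %3==0, acc = (-8)+1 = -7; p=1
x=-1: not %3==0, acc = (-7)+1 = -6; p=0
x=6: %3==0, acc = (-6)-6 = -12; p=1
x=-3: %3==0, acc = (-12)-(-3) = -9; p=2
acc*p = (-9)*2 = -18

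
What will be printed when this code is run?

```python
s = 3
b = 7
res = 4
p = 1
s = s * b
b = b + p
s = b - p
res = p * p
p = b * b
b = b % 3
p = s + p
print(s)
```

7

s = 3*7 = 21
b = 7+1 = 8
s = 8-1 = 7
res = 1*1 = 1
p = 8*8 = 64
b = 8%3 = 2
p = 7+64 = 71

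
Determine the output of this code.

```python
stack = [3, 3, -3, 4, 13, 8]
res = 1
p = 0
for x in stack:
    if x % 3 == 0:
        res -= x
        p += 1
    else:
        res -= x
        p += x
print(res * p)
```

x=3: %3==0, res = 1-3 = -2; p=1
x=3: %3==0, res = (-2)-3 = -5; p=2
x=-3: %3==0, res = (-5)-(-3) = -2; p=3
x=4: not %3==0, res = (-2)-4 = -6; p=7
x=13: not %3==0, res = (-6)-13 = -19; p=20
x=8: not %3==0, res = (-19)-8 = -27; p=28
res*p = (-27)*28 = -756

-756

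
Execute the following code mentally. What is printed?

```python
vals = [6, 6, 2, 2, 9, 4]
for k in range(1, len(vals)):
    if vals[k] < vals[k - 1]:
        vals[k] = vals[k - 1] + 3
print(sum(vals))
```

66

k=1: 6>=6, unchanged → [6, 6, 2, 2, 9, 4]
k=2: 2<6, vals[2] = 6+3 = 9 → [6, 6, 9, 2, 9, 4]
k=3: 2<9, vals[3] = 9+3 = 12 → [6, 6, 9, 12, 9, 4]
k=4: 9<12, vals[4] = 12+3 = 15 → [6, 6, 9, 12, 15, 4]
k=5: 4<15, vals[5] = 15+3 = 18 → [6, 6, 9, 12, 15, 18]
sum = 66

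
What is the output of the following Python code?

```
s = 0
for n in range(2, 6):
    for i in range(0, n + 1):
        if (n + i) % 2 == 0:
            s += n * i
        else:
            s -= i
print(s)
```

72

n=2,i=0: even sum, s = 0+0 = 0
n=2,i=1: odd sum, s = 0-1 = -1
n=2,i=2: even sum, s = (-1)+4 = 3
n=3,i=0: odd sum, s = 3-0 = 3
n=3,i=1: even sum, s = 3+3 = 6
n=3,i=2: odd sum, s = 6-2 = 4
n=3,i=3: even sum, s = 4+9 = 13
n=4,i=0: even sum, s = 13+0 = 13
n=4,i=1: odd sum, s = 13-1 = 12
n=4,i=2: even sum, s = 12+8 = 20
n=4,i=3: odd sum, s = 20-3 = 17
n=4,i=4: even sum, s = 17+16 = 33
n=5,i=0: odd sum, s = 33-0 = 33
n=5,i=1: even sum, s = 33+5 = 38
n=5,i=2: odd sum, s = 38-2 = 36
n=5,i=3: even sum, s = 36+15 = 51
n=5,i=4: odd sum, s = 51-4 = 47
n=5,i=5: even sum, s = 47+25 = 72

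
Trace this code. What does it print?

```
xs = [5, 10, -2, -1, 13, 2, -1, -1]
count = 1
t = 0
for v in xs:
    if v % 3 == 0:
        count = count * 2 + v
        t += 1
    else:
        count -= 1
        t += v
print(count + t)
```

18

v=5: not %3==0, count = 1-1 = 0; t=5
v=10: not %3==0, count = 0-1 = -1; t=15
v=-2: not %3==0, count = (-1)-1 = -2; t=13
v=-1: not %3==0, count = (-2)-1 = -3; t=12
v=13: not %3==0, count = (-3)-1 = -4; t=25
v=2: not %3==0, count = (-4)-1 = -5; t=27
v=-1: not %3==0, count = (-5)-1 = -6; t=26
v=-1: not %3==0, count = (-6)-1 = -7; t=25
count+t = (-7)+25 = 18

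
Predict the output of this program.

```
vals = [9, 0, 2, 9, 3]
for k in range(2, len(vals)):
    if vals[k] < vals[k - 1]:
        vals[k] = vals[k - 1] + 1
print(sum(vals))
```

k=2: 2>=0, unchanged → [9, 0, 2, 9, 3]
k=3: 9>=2, unchanged → [9, 0, 2, 9, 3]
k=4: 3<9, vals[4] = 9+1 = 10 → [9, 0, 2, 9, 10]
sum = 30

30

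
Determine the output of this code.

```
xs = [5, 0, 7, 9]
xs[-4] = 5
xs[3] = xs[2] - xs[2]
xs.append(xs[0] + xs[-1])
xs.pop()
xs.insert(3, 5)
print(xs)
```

[5, 0, 7, 5, 0]

xs[-4] = 5 → [5, 0, 7, 9]
xs[3] = xs[2]-xs[2] = 7-7 = 0 → [5, 0, 7, 0]
append xs[0]+xs[-1] = 5+0 = 5 → [5, 0, 7, 0, 5]
pop() removes 5 → [5, 0, 7, 0]
insert 5 at 3 → [5, 0, 7, 5, 0]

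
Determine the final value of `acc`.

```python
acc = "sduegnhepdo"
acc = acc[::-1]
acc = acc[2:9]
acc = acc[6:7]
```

reverse → 'odpehngeuds'
slice [2:9] → 'pehngeu'
slice [6:7] → 'u'

'u'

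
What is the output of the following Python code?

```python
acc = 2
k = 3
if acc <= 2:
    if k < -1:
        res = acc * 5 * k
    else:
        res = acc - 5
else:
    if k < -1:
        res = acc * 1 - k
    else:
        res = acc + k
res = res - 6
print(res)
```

-9

acc=2, k=3
acc <= 2 is True; k < -1 is False
→ res = acc - 5 = -3
res = (-3)-6 = -9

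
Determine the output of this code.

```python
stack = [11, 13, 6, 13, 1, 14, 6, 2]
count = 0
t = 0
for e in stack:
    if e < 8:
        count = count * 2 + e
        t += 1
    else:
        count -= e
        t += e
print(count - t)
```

-533

e=11: not <8, count = 0-11 = -11; t=11
e=13: not <8, count = (-11)-13 = -24; t=24
e=6: <8, count = (-24)*2+6 = -42; t=25
e=13: not <8, count = (-42)-13 = -55; t=38
e=1: <8, count = (-55)*2+1 = -109; t=39
e=14: not <8, count = (-109)-14 = -123; t=53
e=6: <8, count = (-123)*2+6 = -240; t=54
e=2: <8, count = (-240)*2+2 = -478; t=55
count-t = (-478)-55 = -533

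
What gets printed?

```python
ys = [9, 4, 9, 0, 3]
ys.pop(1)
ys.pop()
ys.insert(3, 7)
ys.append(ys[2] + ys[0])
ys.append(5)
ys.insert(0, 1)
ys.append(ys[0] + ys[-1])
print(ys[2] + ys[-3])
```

pop(1) removes 4 → [9, 9, 0, 3]
pop() removes 3 → [9, 9, 0]
insert 7 at 3 → [9, 9, 0, 7]
append ys[2]+ys[0] = 0+9 = 9 → [9, 9, 0, 7, 9]
append 5 → [9, 9, 0, 7, 9, 5]
insert 1 at 0 → [1, 9, 9, 0, 7, 9, 5]
append ys[0]+ys[-1] = 1+5 = 6 → [1, 9, 9, 0, 7, 9, 5, 6]
ys[2]+ys[-3] = 9+9 = 18

18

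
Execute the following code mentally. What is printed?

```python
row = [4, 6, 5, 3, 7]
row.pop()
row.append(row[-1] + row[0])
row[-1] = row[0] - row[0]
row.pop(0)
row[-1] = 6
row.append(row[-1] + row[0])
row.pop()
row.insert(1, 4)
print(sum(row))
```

pop() removes 7 → [4, 6, 5, 3]
append row[-1]+row[0] = 3+4 = 7 → [4, 6, 5, 3, 7]
row[-1] = row[0]-row[0] = 4-4 = 0 → [4, 6, 5, 3, 0]
pop(0) removes 4 → [6, 5, 3, 0]
row[-1] = 6 → [6, 5, 3, 6]
append row[-1]+row[0] = 6+6 = 12 → [6, 5, 3, 6, 12]
pop() removes 12 → [6, 5, 3, 6]
insert 4 at 1 → [6, 4, 5, 3, 6]
sum = 24

24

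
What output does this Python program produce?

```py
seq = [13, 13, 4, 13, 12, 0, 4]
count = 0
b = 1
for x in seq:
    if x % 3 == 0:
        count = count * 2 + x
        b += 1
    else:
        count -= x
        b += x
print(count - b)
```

x=13: not %3==0, count = 0-13 = -13; b=14
x=13: not %3==0, count = (-13)-13 = -26; b=27
x=4: not %3==0, count = (-26)-4 = -30; b=31
x=13: not %3==0, count = (-30)-13 = -43; b=44
x=12: %3==0, count = (-43)*2+12 = -74; b=45
x=0: %3==0, count = (-74)*2+0 = -148; b=46
x=4: not %3==0, count = (-148)-4 = -152; b=50
count-b = (-152)-50 = -202

-202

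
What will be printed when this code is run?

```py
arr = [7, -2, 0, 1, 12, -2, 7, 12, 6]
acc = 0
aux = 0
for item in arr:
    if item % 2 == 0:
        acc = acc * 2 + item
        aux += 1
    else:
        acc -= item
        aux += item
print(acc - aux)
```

-459

item=7: not even, acc = 0-7 = -7; aux=7
item=-2: even, acc = (-7)*2+(-2) = -16; aux=8
item=0: even, acc = (-16)*2+0 = -32; aux=9
item=1: not even, acc = (-32)-1 = -33; aux=10
item=12: even, acc = (-33)*2+12 = -54; aux=11
item=-2: even, acc = (-54)*2+(-2) = -110; aux=12
item=7: not even, acc = (-110)-7 = -117; aux=19
item=12: even, acc = (-117)*2+12 = -222; aux=20
item=6: even, acc = (-222)*2+6 = -438; aux=21
acc-aux = (-438)-21 = -459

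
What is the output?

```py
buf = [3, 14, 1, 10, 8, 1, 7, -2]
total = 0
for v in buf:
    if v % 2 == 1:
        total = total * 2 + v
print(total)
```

37

v=3: odd, total = 0*2+3 = 3
v=14: not odd
v=1: odd, total = 3*2+1 = 7
v=10: not odd
v=8: not odd
v=1: odd, total = 7*2+1 = 15
v=7: odd, total = 15*2+7 = 37
v=-2: not odd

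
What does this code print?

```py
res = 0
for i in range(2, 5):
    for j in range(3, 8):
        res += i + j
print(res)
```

i=2,j=3: res = 0+5 = 5
i=2,j=4: res = 5+6 = 11
i=2,j=5: res = 11+7 = 18
i=2,j=6: res = 18+8 = 26
i=2,j=7: res = 26+9 = 35
i=3,j=3: res = 35+6 = 41
i=3,j=4: res = 41+7 = 48
i=3,j=5: res = 48+8 = 56
i=3,j=6: res = 56+9 = 65
i=3,j=7: res = 65+10 = 75
i=4,j=3: res = 75+7 = 82
i=4,j=4: res = 82+8 = 90
i=4,j=5: res = 90+9 = 99
i=4,j=6: res = 99+10 = 109
i=4,j=7: res = 109+11 = 120

120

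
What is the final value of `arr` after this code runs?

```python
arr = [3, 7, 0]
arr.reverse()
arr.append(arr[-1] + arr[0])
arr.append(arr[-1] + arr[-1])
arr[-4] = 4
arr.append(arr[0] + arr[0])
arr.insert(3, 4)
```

reverse → [0, 7, 3]
append arr[-1]+arr[0] = 3+0 = 3 → [0, 7, 3, 3]
append arr[-1]+arr[-1] = 3+3 = 6 → [0, 7, 3, 3, 6]
arr[-4] = 4 → [0, 4, 3, 3, 6]
append arr[0]+arr[0] = 0+0 = 0 → [0, 4, 3, 3, 6, 0]
insert 4 at 3 → [0, 4, 3, 4, 3, 6, 0]

[0, 4, 3, 4, 3, 6, 0]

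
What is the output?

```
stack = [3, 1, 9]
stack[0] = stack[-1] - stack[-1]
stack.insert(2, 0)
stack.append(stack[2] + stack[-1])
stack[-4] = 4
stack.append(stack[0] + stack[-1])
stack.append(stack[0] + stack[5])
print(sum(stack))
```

40

stack[0] = stack[-1]-stack[-1] = 9-9 = 0 → [0, 1, 9]
insert 0 at 2 → [0, 1, 0, 9]
append stack[2]+stack[-1] = 0+9 = 9 → [0, 1, 0, 9, 9]
stack[-4] = 4 → [0, 4, 0, 9, 9]
append stack[0]+stack[-1] = 0+9 = 9 → [0, 4, 0, 9, 9, 9]
append stack[0]+stack[5] = 0+9 = 9 → [0, 4, 0, 9, 9, 9, 9]
sum = 40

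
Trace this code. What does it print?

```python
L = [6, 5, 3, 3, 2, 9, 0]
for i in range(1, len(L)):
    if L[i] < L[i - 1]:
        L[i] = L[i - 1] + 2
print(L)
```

i=1: 5<6, L[1] = 6+2 = 8 → [6, 8, 3, 3, 2, 9, 0]
i=2: 3<8, L[2] = 8+2 = 10 → [6, 8, 10, 3, 2, 9, 0]
i=3: 3<10, L[3] = 10+2 = 12 → [6, 8, 10, 12, 2, 9, 0]
i=4: 2<12, L[4] = 12+2 = 14 → [6, 8, 10, 12, 14, 9, 0]
i=5: 9<14, L[5] = 14+2 = 16 → [6, 8, 10, 12, 14, 16, 0]
i=6: 0<16, L[6] = 16+2 = 18 → [6, 8, 10, 12, 14, 16, 18]

[6, 8, 10, 12, 14, 16, 18]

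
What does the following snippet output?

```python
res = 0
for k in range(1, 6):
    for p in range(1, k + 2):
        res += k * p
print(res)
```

210

k=1,p=1: res = 0+1 = 1
k=1,p=2: res = 1+2 = 3
k=2,p=1: res = 3+2 = 5
k=2,p=2: res = 5+4 = 9
k=2,p=3: res = 9+6 = 15
k=3,p=1: res = 15+3 = 18
k=3,p=2: res = 18+6 = 24
k=3,p=3: res = 24+9 = 33
k=3,p=4: res = 33+12 = 45
k=4,p=1: res = 45+4 = 49
k=4,p=2: res = 49+8 = 57
k=4,p=3: res = 57+12 = 69
k=4,p=4: res = 69+16 = 85
k=4,p=5: res = 85+20 = 105
k=5,p=1: res = 105+5 = 110
k=5,p=2: res = 110+10 = 120
k=5,p=3: res = 120+15 = 135
k=5,p=4: res = 135+20 = 155
k=5,p=5: res = 155+25 = 180
k=5,p=6: res = 180+30 = 210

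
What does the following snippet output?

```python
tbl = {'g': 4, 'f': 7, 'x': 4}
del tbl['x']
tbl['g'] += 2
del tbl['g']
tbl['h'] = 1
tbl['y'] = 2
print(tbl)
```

del 'x' → {'g': 4, 'f': 7}
tbl['g'] = 4+2 = 6 → {'g': 6, 'f': 7}
del 'g' → {'f': 7}
tbl['h'] = 1 → {'f': 7, 'h': 1}
tbl['y'] = 2 → {'f': 7, 'h': 1, 'y': 2}

{'f': 7, 'h': 1, 'y': 2}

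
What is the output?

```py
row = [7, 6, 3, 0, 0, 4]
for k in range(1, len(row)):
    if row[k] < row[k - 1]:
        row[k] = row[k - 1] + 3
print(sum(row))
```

87

k=1: 6<7, row[1] = 7+3 = 10 → [7, 10, 3, 0, 0, 4]
k=2: 3<10, row[2] = 10+3 = 13 → [7, 10, 13, 0, 0, 4]
k=3: 0<13, row[3] = 13+3 = 16 → [7, 10, 13, 16, 0, 4]
k=4: 0<16, row[4] = 16+3 = 19 → [7, 10, 13, 16, 19, 4]
k=5: 4<19, row[5] = 19+3 = 22 → [7, 10, 13, 16, 19, 22]
sum = 87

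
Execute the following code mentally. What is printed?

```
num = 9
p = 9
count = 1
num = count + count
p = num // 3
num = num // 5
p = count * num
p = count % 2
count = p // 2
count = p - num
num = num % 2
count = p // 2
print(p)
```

1

num = 1+1 = 2
p = 2//3 = 0
num = 2//5 = 0
p = 1*0 = 0
p = 1%2 = 1
count = 1//2 = 0
count = 1-0 = 1
num = 0%2 = 0
count = 1//2 = 0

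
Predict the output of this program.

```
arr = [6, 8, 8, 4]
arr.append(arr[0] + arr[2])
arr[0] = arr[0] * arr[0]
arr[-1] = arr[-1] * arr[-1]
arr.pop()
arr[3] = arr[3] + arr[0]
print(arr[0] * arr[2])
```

append arr[0]+arr[2] = 6+8 = 14 → [6, 8, 8, 4, 14]
arr[0] = arr[0]*arr[0] = 6*6 = 36 → [36, 8, 8, 4, 14]
arr[-1] = arr[-1]*arr[-1] = 14*14 = 196 → [36, 8, 8, 4, 196]
pop() removes 196 → [36, 8, 8, 4]
arr[3] = arr[3]+arr[0] = 4+36 = 40 → [36, 8, 8, 40]
arr[0]*arr[2] = 36*8 = 288

288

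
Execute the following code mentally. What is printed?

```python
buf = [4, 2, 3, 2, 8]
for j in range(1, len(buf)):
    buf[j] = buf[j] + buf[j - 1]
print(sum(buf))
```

j=1: buf[1] = 2+4 = 6 → [4, 6, 3, 2, 8]
j=2: buf[2] = 3+6 = 9 → [4, 6, 9, 2, 8]
j=3: buf[3] = 2+9 = 11 → [4, 6, 9, 11, 8]
j=4: buf[4] = 8+11 = 19 → [4, 6, 9, 11, 19]
sum = 49

49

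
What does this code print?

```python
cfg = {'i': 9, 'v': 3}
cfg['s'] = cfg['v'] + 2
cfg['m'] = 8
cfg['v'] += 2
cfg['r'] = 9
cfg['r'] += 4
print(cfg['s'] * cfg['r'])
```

65

cfg['s'] = cfg['v']+2 = 5 → {'i': 9, 'v': 3, 's': 5}
cfg['m'] = 8 → {'i': 9, 'v': 3, 's': 5, 'm': 8}
cfg['v'] = 3+2 = 5 → {'i': 9, 'v': 5, 's': 5, 'm': 8}
cfg['r'] = 9 → {'i': 9, 'v': 5, 's': 5, 'm': 8, 'r': 9}
cfg['r'] = 9+4 = 13 → {'i': 9, 'v': 5, 's': 5, 'm': 8, 'r': 13}
cfg['s']*cfg['r'] = 5*13 = 65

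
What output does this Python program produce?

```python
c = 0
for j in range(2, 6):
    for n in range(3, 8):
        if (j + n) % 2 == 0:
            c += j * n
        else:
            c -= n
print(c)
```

130

j=2,n=3: odd sum, c = 0-3 = -3
j=2,n=4: even sum, c = (-3)+8 = 5
j=2,n=5: odd sum, c = 5-5 = 0
j=2,n=6: even sum, c = 0+12 = 12
j=2,n=7: odd sum, c = 12-7 = 5
j=3,n=3: even sum, c = 5+9 = 14
j=3,n=4: odd sum, c = 14-4 = 10
j=3,n=5: even sum, c = 10+15 = 25
j=3,n=6: odd sum, c = 25-6 = 19
j=3,n=7: even sum, c = 19+21 = 40
j=4,n=3: odd sum, c = 40-3 = 37
j=4,n=4: even sum, c = 37+16 = 53
j=4,n=5: odd sum, c = 53-5 = 48
j=4,n=6: even sum, c = 48+24 = 72
j=4,n=7: odd sum, c = 72-7 = 65
j=5,n=3: even sum, c = 65+15 = 80
j=5,n=4: odd sum, c = 80-4 = 76
j=5,n=5: even sum, c = 76+25 = 101
j=5,n=6: odd sum, c = 101-6 = 95
j=5,n=7: even sum, c = 95+35 = 130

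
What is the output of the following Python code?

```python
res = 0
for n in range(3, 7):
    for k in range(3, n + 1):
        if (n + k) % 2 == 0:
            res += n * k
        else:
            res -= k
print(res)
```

n=3,k=3: even sum, res = 0+9 = 9
n=4,k=3: odd sum, res = 9-3 = 6
n=4,k=4: even sum, res = 6+16 = 22
n=5,k=3: even sum, res = 22+15 = 37
n=5,k=4: odd sum, res = 37-4 = 33
n=5,k=5: even sum, res = 33+25 = 58
n=6,k=3: odd sum, res = 58-3 = 55
n=6,k=4: even sum, res = 55+24 = 79
n=6,k=5: odd sum, res = 79-5 = 74
n=6,k=6: even sum, res = 74+36 = 110

110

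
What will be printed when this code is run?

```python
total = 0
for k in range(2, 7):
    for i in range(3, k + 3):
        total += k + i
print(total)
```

185

k=2,i=3: total = 0+5 = 5
k=2,i=4: total = 5+6 = 11
k=3,i=3: total = 11+6 = 17
k=3,i=4: total = 17+7 = 24
k=3,i=5: total = 24+8 = 32
k=4,i=3: total = 32+7 = 39
k=4,i=4: total = 39+8 = 47
k=4,i=5: total = 47+9 = 56
k=4,i=6: total = 56+10 = 66
k=5,i=3: total = 66+8 = 74
k=5,i=4: total = 74+9 = 83
k=5,i=5: total = 83+10 = 93
k=5,i=6: total = 93+11 = 104
k=5,i=7: total = 104+12 = 116
k=6,i=3: total = 116+9 = 125
k=6,i=4: total = 125+10 = 135
k=6,i=5: total = 135+11 = 146
k=6,i=6: total = 146+12 = 158
k=6,i=7: total = 158+13 = 171
k=6,i=8: total = 171+14 = 185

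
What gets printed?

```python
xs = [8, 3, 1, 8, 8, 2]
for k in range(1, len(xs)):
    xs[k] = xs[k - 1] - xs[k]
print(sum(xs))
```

k=1: xs[1] = 8-3 = 5 → [8, 5, 1, 8, 8, 2]
k=2: xs[2] = 5-1 = 4 → [8, 5, 4, 8, 8, 2]
k=3: xs[3] = 4-8 = -4 → [8, 5, 4, -4, 8, 2]
k=4: xs[4] = (-4)-8 = -12 → [8, 5, 4, -4, -12, 2]
k=5: xs[5] = (-12)-2 = -14 → [8, 5, 4, -4, -12, -14]
sum = -13

-13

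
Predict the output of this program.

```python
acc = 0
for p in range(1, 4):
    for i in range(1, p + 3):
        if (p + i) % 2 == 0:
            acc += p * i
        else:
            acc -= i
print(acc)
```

p=1,i=1: even sum, acc = 0+1 = 1
p=1,i=2: odd sum, acc = 1-2 = -1
p=1,i=3: even sum, acc = (-1)+3 = 2
p=2,i=1: odd sum, acc = 2-1 = 1
p=2,i=2: even sum, acc = 1+4 = 5
p=2,i=3: odd sum, acc = 5-3 = 2
p=2,i=4: even sum, acc = 2+8 = 10
p=3,i=1: even sum, acc = 10+3 = 13
p=3,i=2: odd sum, acc = 13-2 = 11
p=3,i=3: even sum, acc = 11+9 = 20
p=3,i=4: odd sum, acc = 20-4 = 16
p=3,i=5: even sum, acc = 16+15 = 31

31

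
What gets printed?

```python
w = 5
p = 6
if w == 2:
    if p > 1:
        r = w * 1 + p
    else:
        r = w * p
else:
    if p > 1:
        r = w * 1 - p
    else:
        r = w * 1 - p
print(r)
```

w=5, p=6
w == 2 is False; p > 1 is True
→ r = w * 1 - p = -1

-1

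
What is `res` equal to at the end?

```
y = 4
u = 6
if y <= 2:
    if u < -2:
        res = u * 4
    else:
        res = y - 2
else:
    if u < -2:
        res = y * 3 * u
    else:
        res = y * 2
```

8

y=4, u=6
y <= 2 is False; u < -2 is False
→ res = y * 2 = 8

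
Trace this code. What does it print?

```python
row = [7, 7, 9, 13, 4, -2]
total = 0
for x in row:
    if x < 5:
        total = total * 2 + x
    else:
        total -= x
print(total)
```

-138

x=7: not <5, total = 0-7 = -7
x=7: not <5, total = (-7)-7 = -14
x=9: not <5, total = (-14)-9 = -23
x=13: not <5, total = (-23)-13 = -36
x=4: <5, total = (-36)*2+4 = -68
x=-2: <5, total = (-68)*2+(-2) = -138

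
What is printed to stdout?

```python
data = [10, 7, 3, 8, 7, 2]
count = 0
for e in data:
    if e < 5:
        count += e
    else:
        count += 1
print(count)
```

e=10: not <5, count = 0+1 = 1
e=7: not <5, count = 1+1 = 2
e=3: <5, count = 2+3 = 5
e=8: not <5, count = 5+1 = 6
e=7: not <5, count = 6+1 = 7
e=2: <5, count = 7+2 = 9

9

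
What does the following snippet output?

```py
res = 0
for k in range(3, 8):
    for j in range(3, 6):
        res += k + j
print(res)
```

k=3,j=3: res = 0+6 = 6
k=3,j=4: res = 6+7 = 13
k=3,j=5: res = 13+8 = 21
k=4,j=3: res = 21+7 = 28
k=4,j=4: res = 28+8 = 36
k=4,j=5: res = 36+9 = 45
k=5,j=3: res = 45+8 = 53
k=5,j=4: res = 53+9 = 62
k=5,j=5: res = 62+10 = 72
k=6,j=3: res = 72+9 = 81
k=6,j=4: res = 81+10 = 91
k=6,j=5: res = 91+11 = 102
k=7,j=3: res = 102+10 = 112
k=7,j=4: res = 112+11 = 123
k=7,j=5: res = 123+12 = 135

135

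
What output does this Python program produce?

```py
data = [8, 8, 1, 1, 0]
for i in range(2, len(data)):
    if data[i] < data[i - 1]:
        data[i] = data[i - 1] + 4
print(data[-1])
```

20

i=2: 1<8, data[2] = 8+4 = 12 → [8, 8, 12, 1, 0]
i=3: 1<12, data[3] = 12+4 = 16 → [8, 8, 12, 16, 0]
i=4: 0<16, data[4] = 16+4 = 20 → [8, 8, 12, 16, 20]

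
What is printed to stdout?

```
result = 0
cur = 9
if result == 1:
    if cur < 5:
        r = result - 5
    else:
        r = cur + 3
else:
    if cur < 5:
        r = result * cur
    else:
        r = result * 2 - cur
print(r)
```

result=0, cur=9
result == 1 is False; cur < 5 is False
→ r = result * 2 - cur = -9

-9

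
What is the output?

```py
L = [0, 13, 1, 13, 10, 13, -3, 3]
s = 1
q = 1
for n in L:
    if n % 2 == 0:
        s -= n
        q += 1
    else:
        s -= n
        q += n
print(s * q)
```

-2107

n=0: even, s = 1-0 = 1; q=2
n=13: not even, s = 1-13 = -12; q=15
n=1: not even, s = (-12)-1 = -13; q=16
n=13: not even, s = (-13)-13 = -26; q=29
n=10: even, s = (-26)-10 = -36; q=30
n=13: not even, s = (-36)-13 = -49; q=43
n=-3: not even, s = (-49)-(-3) = -46; q=40
n=3: not even, s = (-46)-3 = -49; q=43
s*q = (-49)*43 = -2107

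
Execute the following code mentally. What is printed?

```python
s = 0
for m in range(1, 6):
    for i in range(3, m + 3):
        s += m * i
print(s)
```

250

m=1,i=3: s = 0+3 = 3
m=2,i=3: s = 3+6 = 9
m=2,i=4: s = 9+8 = 17
m=3,i=3: s = 17+9 = 26
m=3,i=4: s = 26+12 = 38
m=3,i=5: s = 38+15 = 53
m=4,i=3: s = 53+12 = 65
m=4,i=4: s = 65+16 = 81
m=4,i=5: s = 81+20 = 101
m=4,i=6: s = 101+24 = 125
m=5,i=3: s = 125+15 = 140
m=5,i=4: s = 140+20 = 160
m=5,i=5: s = 160+25 = 185
m=5,i=6: s = 185+30 = 215
m=5,i=7: s = 215+35 = 250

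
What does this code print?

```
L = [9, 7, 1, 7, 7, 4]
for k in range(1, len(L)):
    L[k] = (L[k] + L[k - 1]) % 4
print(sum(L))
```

16

k=1: L[1] = (7+9)%4 = 0 → [9, 0, 1, 7, 7, 4]
k=2: L[2] = (1+0)%4 = 1 → [9, 0, 1, 7, 7, 4]
k=3: L[3] = (7+1)%4 = 0 → [9, 0, 1, 0, 7, 4]
k=4: L[4] = (7+0)%4 = 3 → [9, 0, 1, 0, 3, 4]
k=5: L[5] = (4+3)%4 = 3 → [9, 0, 1, 0, 3, 3]
sum = 16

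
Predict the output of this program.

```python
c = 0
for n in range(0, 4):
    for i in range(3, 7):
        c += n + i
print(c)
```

n=0,i=3: c = 0+3 = 3
n=0,i=4: c = 3+4 = 7
n=0,i=5: c = 7+5 = 12
n=0,i=6: c = 12+6 = 18
n=1,i=3: c = 18+4 = 22
n=1,i=4: c = 22+5 = 27
n=1,i=5: c = 27+6 = 33
n=1,i=6: c = 33+7 = 40
n=2,i=3: c = 40+5 = 45
n=2,i=4: c = 45+6 = 51
n=2,i=5: c = 51+7 = 58
n=2,i=6: c = 58+8 = 66
n=3,i=3: c = 66+6 = 72
n=3,i=4: c = 72+7 = 79
n=3,i=5: c = 79+8 = 87
n=3,i=6: c = 87+9 = 96

96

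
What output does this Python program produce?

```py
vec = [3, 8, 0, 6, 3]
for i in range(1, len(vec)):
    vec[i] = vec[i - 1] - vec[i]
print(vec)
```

[3, -5, -5, -11, -14]

i=1: vec[1] = 3-8 = -5 → [3, -5, 0, 6, 3]
i=2: vec[2] = (-5)-0 = -5 → [3, -5, -5, 6, 3]
i=3: vec[3] = (-5)-6 = -11 → [3, -5, -5, -11, 3]
i=4: vec[4] = (-11)-3 = -14 → [3, -5, -5, -11, -14]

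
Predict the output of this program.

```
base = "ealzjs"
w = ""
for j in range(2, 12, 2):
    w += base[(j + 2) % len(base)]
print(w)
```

jelje

j=2: add base[4]='j' → 'j'
j=4: add base[0]='e' → 'je'
j=6: add base[2]='l' → 'jel'
j=8: add base[4]='j' → 'jelj'
j=10: add base[0]='e' → 'jelje'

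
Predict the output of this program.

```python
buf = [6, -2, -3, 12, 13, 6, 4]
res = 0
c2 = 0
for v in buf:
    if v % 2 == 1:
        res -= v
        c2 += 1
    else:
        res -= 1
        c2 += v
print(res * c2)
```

v=6: not odd, res = 0-1 = -1; c2=6
v=-2: not odd, res = (-1)-1 = -2; c2=4
v=-3: odd, res = (-2)-(-3) = 1; c2=5
v=12: not odd, res = 1-1 = 0; c2=17
v=13: odd, res = 0-13 = -13; c2=18
v=6: not odd, res = (-13)-1 = -14; c2=24
v=4: not odd, res = (-14)-1 = -15; c2=28
res*c2 = (-15)*28 = -420

-420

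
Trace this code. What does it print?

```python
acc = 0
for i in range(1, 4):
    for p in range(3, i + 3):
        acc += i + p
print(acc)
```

36

i=1,p=3: acc = 0+4 = 4
i=2,p=3: acc = 4+5 = 9
i=2,p=4: acc = 9+6 = 15
i=3,p=3: acc = 15+6 = 21
i=3,p=4: acc = 21+7 = 28
i=3,p=5: acc = 28+8 = 36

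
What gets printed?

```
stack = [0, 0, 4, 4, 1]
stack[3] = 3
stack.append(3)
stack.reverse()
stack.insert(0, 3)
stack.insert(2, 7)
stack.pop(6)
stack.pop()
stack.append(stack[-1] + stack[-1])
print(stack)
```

stack[3] = 3 → [0, 0, 4, 3, 1]
append 3 → [0, 0, 4, 3, 1, 3]
reverse → [3, 1, 3, 4, 0, 0]
insert 3 at 0 → [3, 3, 1, 3, 4, 0, 0]
insert 7 at 2 → [3, 3, 7, 1, 3, 4, 0, 0]
pop(6) removes 0 → [3, 3, 7, 1, 3, 4, 0]
pop() removes 0 → [3, 3, 7, 1, 3, 4]
append stack[-1]+stack[-1] = 4+4 = 8 → [3, 3, 7, 1, 3, 4, 8]

[3, 3, 7, 1, 3, 4, 8]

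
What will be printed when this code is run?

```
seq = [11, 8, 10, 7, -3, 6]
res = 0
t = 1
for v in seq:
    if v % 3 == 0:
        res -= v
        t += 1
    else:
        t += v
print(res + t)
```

v=11: not %3==0; t=12
v=8: not %3==0; t=20
v=10: not %3==0; t=30
v=7: not %3==0; t=37
v=-3: %3==0, res = 0-(-3) = 3; t=38
v=6: %3==0, res = 3-6 = -3; t=39
res+t = (-3)+39 = 36

36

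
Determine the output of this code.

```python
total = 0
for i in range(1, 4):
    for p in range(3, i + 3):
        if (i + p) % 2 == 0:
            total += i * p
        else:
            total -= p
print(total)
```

28

i=1,p=3: even sum, total = 0+3 = 3
i=2,p=3: odd sum, total = 3-3 = 0
i=2,p=4: even sum, total = 0+8 = 8
i=3,p=3: even sum, total = 8+9 = 17
i=3,p=4: odd sum, total = 17-4 = 13
i=3,p=5: even sum, total = 13+15 = 28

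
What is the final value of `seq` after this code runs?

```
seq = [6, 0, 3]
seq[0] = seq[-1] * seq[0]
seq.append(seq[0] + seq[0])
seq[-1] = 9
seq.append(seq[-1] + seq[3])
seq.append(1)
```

[18, 0, 3, 9, 18, 1]

seq[0] = seq[-1]*seq[0] = 3*6 = 18 → [18, 0, 3]
append seq[0]+seq[0] = 18+18 = 36 → [18, 0, 3, 36]
seq[-1] = 9 → [18, 0, 3, 9]
append seq[-1]+seq[3] = 9+9 = 18 → [18, 0, 3, 9, 18]
append 1 → [18, 0, 3, 9, 18, 1]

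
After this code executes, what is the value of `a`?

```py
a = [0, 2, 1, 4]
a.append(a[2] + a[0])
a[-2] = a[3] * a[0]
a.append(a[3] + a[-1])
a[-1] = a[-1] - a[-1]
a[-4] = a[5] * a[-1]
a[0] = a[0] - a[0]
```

[0, 2, 0, 0, 1, 0]

append a[2]+a[0] = 1+0 = 1 → [0, 2, 1, 4, 1]
a[-2] = a[3]*a[0] = 4*0 = 0 → [0, 2, 1, 0, 1]
append a[3]+a[-1] = 0+1 = 1 → [0, 2, 1, 0, 1, 1]
a[-1] = a[-1]-a[-1] = 1-1 = 0 → [0, 2, 1, 0, 1, 0]
a[-4] = a[5]*a[-1] = 0*0 = 0 → [0, 2, 0, 0, 1, 0]
a[0] = a[0]-a[0] = 0-0 = 0 → [0, 2, 0, 0, 1, 0]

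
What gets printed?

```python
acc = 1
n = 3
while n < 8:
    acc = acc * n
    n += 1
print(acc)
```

n=3: acc = 1*3 = 3
n=4: acc = 3*4 = 12
n=5: acc = 12*5 = 60
n=6: acc = 60*6 = 360
n=7: acc = 360*7 = 2520

2520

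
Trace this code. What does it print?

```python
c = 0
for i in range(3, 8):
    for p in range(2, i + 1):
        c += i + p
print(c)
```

i=3,p=2: c = 0+5 = 5
i=3,p=3: c = 5+6 = 11
i=4,p=2: c = 11+6 = 17
i=4,p=3: c = 17+7 = 24
i=4,p=4: c = 24+8 = 32
i=5,p=2: c = 32+7 = 39
i=5,p=3: c = 39+8 = 47
i=5,p=4: c = 47+9 = 56
i=5,p=5: c = 56+10 = 66
i=6,p=2: c = 66+8 = 74
i=6,p=3: c = 74+9 = 83
i=6,p=4: c = 83+10 = 93
i=6,p=5: c = 93+11 = 104
i=6,p=6: c = 104+12 = 116
i=7,p=2: c = 116+9 = 125
i=7,p=3: c = 125+10 = 135
i=7,p=4: c = 135+11 = 146
i=7,p=5: c = 146+12 = 158
i=7,p=6: c = 158+13 = 171
i=7,p=7: c = 171+14 = 185

185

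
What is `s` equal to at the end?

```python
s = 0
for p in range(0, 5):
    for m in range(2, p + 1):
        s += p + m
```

36

p=2,m=2: s = 0+4 = 4
p=3,m=2: s = 4+5 = 9
p=3,m=3: s = 9+6 = 15
p=4,m=2: s = 15+6 = 21
p=4,m=3: s = 21+7 = 28
p=4,m=4: s = 28+8 = 36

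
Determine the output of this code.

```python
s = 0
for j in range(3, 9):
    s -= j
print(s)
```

j=3: s = 0-3 = -3
j=4: s = (-3)-4 = -7
j=5: s = (-7)-5 = -12
j=6: s = (-12)-6 = -18
j=7: s = (-18)-7 = -25
j=8: s = (-25)-8 = -33

-33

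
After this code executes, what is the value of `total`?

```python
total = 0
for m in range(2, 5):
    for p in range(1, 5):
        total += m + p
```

m=2,p=1: total = 0+3 = 3
m=2,p=2: total = 3+4 = 7
m=2,p=3: total = 7+5 = 12
m=2,p=4: total = 12+6 = 18
m=3,p=1: total = 18+4 = 22
m=3,p=2: total = 22+5 = 27
m=3,p=3: total = 27+6 = 33
m=3,p=4: total = 33+7 = 40
m=4,p=1: total = 40+5 = 45
m=4,p=2: total = 45+6 = 51
m=4,p=3: total = 51+7 = 58
m=4,p=4: total = 58+8 = 66

66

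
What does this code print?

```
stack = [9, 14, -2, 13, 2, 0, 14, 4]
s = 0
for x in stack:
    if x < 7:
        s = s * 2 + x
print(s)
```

-4

x=9: not <7
x=14: not <7
x=-2: <7, s = 0*2+(-2) = -2
x=13: not <7
x=2: <7, s = (-2)*2+2 = -2
x=0: <7, s = (-2)*2+0 = -4
x=14: not <7
x=4: <7, s = (-4)*2+4 = -4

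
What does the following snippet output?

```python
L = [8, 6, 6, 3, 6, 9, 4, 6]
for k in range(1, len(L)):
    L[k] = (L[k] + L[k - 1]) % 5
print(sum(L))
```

k=1: L[1] = (6+8)%5 = 4 → [8, 4, 6, 3, 6, 9, 4, 6]
k=2: L[2] = (6+4)%5 = 0 → [8, 4, 0, 3, 6, 9, 4, 6]
k=3: L[3] = (3+0)%5 = 3 → [8, 4, 0, 3, 6, 9, 4, 6]
k=4: L[4] = (6+3)%5 = 4 → [8, 4, 0, 3, 4, 9, 4, 6]
k=5: L[5] = (9+4)%5 = 3 → [8, 4, 0, 3, 4, 3, 4, 6]
k=6: L[6] = (4+3)%5 = 2 → [8, 4, 0, 3, 4, 3, 2, 6]
k=7: L[7] = (6+2)%5 = 3 → [8, 4, 0, 3, 4, 3, 2, 3]
sum = 27

27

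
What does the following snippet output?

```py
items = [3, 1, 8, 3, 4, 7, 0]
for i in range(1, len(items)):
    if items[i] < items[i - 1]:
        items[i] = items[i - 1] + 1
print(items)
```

[3, 4, 8, 9, 10, 11, 12]

i=1: 1<3, items[1] = 3+1 = 4 → [3, 4, 8, 3, 4, 7, 0]
i=2: 8>=4, unchanged → [3, 4, 8, 3, 4, 7, 0]
i=3: 3<8, items[3] = 8+1 = 9 → [3, 4, 8, 9, 4, 7, 0]
i=4: 4<9, items[4] = 9+1 = 10 → [3, 4, 8, 9, 10, 7, 0]
i=5: 7<10, items[5] = 10+1 = 11 → [3, 4, 8, 9, 10, 11, 0]
i=6: 0<11, items[6] = 11+1 = 12 → [3, 4, 8, 9, 10, 11, 12]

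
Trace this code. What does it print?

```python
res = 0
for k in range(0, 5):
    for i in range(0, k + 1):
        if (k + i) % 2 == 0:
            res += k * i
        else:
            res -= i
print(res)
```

34

k=0,i=0: even sum, res = 0+0 = 0
k=1,i=0: odd sum, res = 0-0 = 0
k=1,i=1: even sum, res = 0+1 = 1
k=2,i=0: even sum, res = 1+0 = 1
k=2,i=1: odd sum, res = 1-1 = 0
k=2,i=2: even sum, res = 0+4 = 4
k=3,i=0: odd sum, res = 4-0 = 4
k=3,i=1: even sum, res = 4+3 = 7
k=3,i=2: odd sum, res = 7-2 = 5
k=3,i=3: even sum, res = 5+9 = 14
k=4,i=0: even sum, res = 14+0 = 14
k=4,i=1: odd sum, res = 14-1 = 13
k=4,i=2: even sum, res = 13+8 = 21
k=4,i=3: odd sum, res = 21-3 = 18
k=4,i=4: even sum, res = 18+16 = 34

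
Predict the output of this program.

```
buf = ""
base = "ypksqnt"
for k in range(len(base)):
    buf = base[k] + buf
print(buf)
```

k=0: prepend 'y' → 'y'
k=1: prepend 'p' → 'py'
k=2: prepend 'k' → 'kpy'
k=3: prepend 's' → 'skpy'
k=4: prepend 'q' → 'qskpy'
k=5: prepend 'n' → 'nqskpy'
k=6: prepend 't' → 'tnqskpy'

tnqskpy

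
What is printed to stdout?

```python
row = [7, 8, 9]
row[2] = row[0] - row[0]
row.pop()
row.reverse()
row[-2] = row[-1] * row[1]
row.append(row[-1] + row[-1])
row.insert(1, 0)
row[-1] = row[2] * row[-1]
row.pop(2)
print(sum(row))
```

147

row[2] = row[0]-row[0] = 7-7 = 0 → [7, 8, 0]
pop() removes 0 → [7, 8]
reverse → [8, 7]
row[-2] = row[-1]*row[1] = 7*7 = 49 → [49, 7]
append row[-1]+row[-1] = 7+7 = 14 → [49, 7, 14]
insert 0 at 1 → [49, 0, 7, 14]
row[-1] = row[2]*row[-1] = 7*14 = 98 → [49, 0, 7, 98]
pop(2) removes 7 → [49, 0, 98]
sum = 147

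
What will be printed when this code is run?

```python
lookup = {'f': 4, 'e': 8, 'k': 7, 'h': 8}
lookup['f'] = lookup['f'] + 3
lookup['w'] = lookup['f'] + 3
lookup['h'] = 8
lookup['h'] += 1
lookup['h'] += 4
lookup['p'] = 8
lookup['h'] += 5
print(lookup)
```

{'f': 7, 'e': 8, 'k': 7, 'h': 18, 'w': 10, 'p': 8}

lookup['f'] = lookup['f']+3 = 7 → {'f': 7, 'e': 8, 'k': 7, 'h': 8}
lookup['w'] = lookup['f']+3 = 10 → {'f': 7, 'e': 8, 'k': 7, 'h': 8, 'w': 10}
lookup['h'] = 8 → {'f': 7, 'e': 8, 'k': 7, 'h': 8, 'w': 10}
lookup['h'] = 8+1 = 9 → {'f': 7, 'e': 8, 'k': 7, 'h': 9, 'w': 10}
lookup['h'] = 9+4 = 13 → {'f': 7, 'e': 8, 'k': 7, 'h': 13, 'w': 10}
lookup['p'] = 8 → {'f': 7, 'e': 8, 'k': 7, 'h': 13, 'w': 10, 'p': 8}
lookup['h'] = 13+5 = 18 → {'f': 7, 'e': 8, 'k': 7, 'h': 18, 'w': 10, 'p': 8}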